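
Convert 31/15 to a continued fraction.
[2; 15]

Euclidean algorithm steps:
31 = 2 × 15 + 1
15 = 15 × 1 + 0
Continued fraction: [2; 15]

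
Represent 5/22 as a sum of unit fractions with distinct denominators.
1/5 + 1/37 + 1/4070

Greedy algorithm:
5/22: ceiling(22/5) = 5, use 1/5
3/110: ceiling(110/3) = 37, use 1/37
1/4070: ceiling(4070/1) = 4070, use 1/4070
Result: 5/22 = 1/5 + 1/37 + 1/4070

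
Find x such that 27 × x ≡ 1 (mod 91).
27

gcd(27, 91) = 1, so the inverse exists.
Extended Euclidean algorithm on (91, 27):
91 = 3 × 27 + 10  ⟹  10 = (1)·91 + (-3)·27
27 = 2 × 10 + 7  ⟹  7 = (-2)·91 + (7)·27
10 = 1 × 7 + 3  ⟹  3 = (3)·91 + (-10)·27
7 = 2 × 3 + 1  ⟹  1 = (-8)·91 + (27)·27
So (27)·27 ≡ 1 (mod 91), i.e. 27^(-1) ≡ 27 (mod 91).
Check: 27 × 27 = 729 ≡ 1 (mod 91)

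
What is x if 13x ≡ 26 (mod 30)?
x ≡ 2 (mod 30)

gcd(13, 30) = 1, which divides 26, so solutions exist.
Find 13^(-1) mod 30 by the extended Euclidean algorithm:
30 = 2 × 13 + 4  ⟹  4 = (1)·30 + (-2)·13
13 = 3 × 4 + 1  ⟹  1 = (-3)·30 + (7)·13
So (7)·13 ≡ 1 (mod 30), i.e. 13^(-1) ≡ 7 (mod 30).
x ≡ 7 × 26 = 182 ≡ 2 (mod 30).
Check: 13 × 2 = 26 ≡ 26 (mod 30).
Unique solution: x ≡ 2 (mod 30)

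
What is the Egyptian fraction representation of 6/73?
1/13 + 1/190 + 1/180310

Greedy algorithm:
6/73: ceiling(73/6) = 13, use 1/13
5/949: ceiling(949/5) = 190, use 1/190
1/180310: ceiling(180310/1) = 180310, use 1/180310
Result: 6/73 = 1/13 + 1/190 + 1/180310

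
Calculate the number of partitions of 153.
54770336324

p(n) counts ways to write n as a sum of positive integers (order ignored).
Euler's pentagonal recurrence: p(k) = p(k-1) + p(k-2) - p(k-5) - p(k-7) + p(k-12) + p(k-15) - ... (offsets j(3j∓1)/2, signs ++--, p(0)=1, p(<0)=0).
DP table for k = 0..152: p(0)=1, p(1)=1, p(2)=2, p(3)=3, p(4)=5, p(5)=7, p(6)=11, p(7)=15, p(8)=22, p(9)=30, p(10)=42, p(11)=56, p(12)=77, p(13)=101, p(14)=135, p(15)=176, p(16)=231, p(17)=297, p(18)=385, p(19)=490, p(20)=627, p(21)=792, p(22)=1002, p(23)=1255, p(24)=1575, p(25)=1958, p(26)=2436, p(27)=3010, p(28)=3718, p(29)=4565, p(30)=5604, p(31)=6842, p(32)=8349, p(33)=10143, p(34)=12310, p(35)=14883, p(36)=17977, p(37)=21637, p(38)=26015, p(39)=31185, p(40)=37338, p(41)=44583, p(42)=53174, p(43)=63261, p(44)=75175, p(45)=89134, p(46)=105558, p(47)=124754, p(48)=147273, p(49)=173525, p(50)=204226, p(51)=239943, p(52)=281589, p(53)=329931, p(54)=386155, p(55)=451276, p(56)=526823, p(57)=614154, p(58)=715220, p(59)=831820, p(60)=966467, p(61)=1121505, p(62)=1300156, p(63)=1505499, p(64)=1741630, p(65)=2012558, p(66)=2323520, p(67)=2679689, p(68)=3087735, p(69)=3554345, p(70)=4087968, p(71)=4697205, p(72)=5392783, p(73)=6185689, p(74)=7089500, p(75)=8118264, p(76)=9289091, p(77)=10619863, p(78)=12132164, p(79)=13848650, p(80)=15796476, p(81)=18004327, p(82)=20506255, p(83)=23338469, p(84)=26543660, p(85)=30167357, p(86)=34262962, p(87)=38887673, p(88)=44108109, p(89)=49995925, p(90)=56634173, p(91)=64112359, p(92)=72533807, p(93)=82010177, p(94)=92669720, p(95)=104651419, p(96)=118114304, p(97)=133230930, p(98)=150198136, p(99)=169229875, p(100)=190569292, p(101)=214481126, p(102)=241265379, p(103)=271248950, p(104)=304801365, p(105)=342325709, p(106)=384276336, p(107)=431149389, p(108)=483502844, p(109)=541946240, p(110)=607163746, p(111)=679903203, p(112)=761002156, p(113)=851376628, p(114)=952050665, p(115)=1064144451, p(116)=1188908248, p(117)=1327710076, p(118)=1482074143, p(119)=1653668665, p(120)=1844349560, p(121)=2056148051, p(122)=2291320912, p(123)=2552338241, p(124)=2841940500, p(125)=3163127352, p(126)=3519222692, p(127)=3913864295, p(128)=4351078600, p(129)=4835271870, p(130)=5371315400, p(131)=5964539504, p(132)=6620830889, p(133)=7346629512, p(134)=8149040695, p(135)=9035836076, p(136)=10015581680, p(137)=11097645016, p(138)=12292341831, p(139)=13610949895, p(140)=15065878135, p(141)=16670689208, p(142)=18440293320, p(143)=20390982757, p(144)=22540654445, p(145)=24908858009, p(146)=27517052599, p(147)=30388671978, p(148)=33549419497, p(149)=37027355200, p(150)=40853235313, p(151)=45060624582, p(152)=49686288421.
Final step: p(153) = p(152) + p(151) - p(148) - p(146) + p(141) + p(138) - p(131) - p(127) + p(118) + p(113) - p(102) - p(96) + p(83) + p(76) - p(61) - p(53) + p(36) + p(27) - p(8)
= 49686288421 + 45060624582 - 33549419497 - 27517052599 + 16670689208 + 12292341831 - 5964539504 - 3913864295 + 1482074143 + 851376628 - 241265379 - 118114304 + 23338469 + 9289091 - 1121505 - 329931 + 17977 + 3010 - 22
= 54770336324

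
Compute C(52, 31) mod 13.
0

Using Lucas' theorem:
Write n=52 and k=31 in base 13:
n in base 13: [4, 0]
k in base 13: [2, 5]
C(52,31) mod 13 = ∏ C(n_i, k_i) mod 13
Digit binomials (mod 13): C(4,2) = 6; C(0,5) = 0 (k_i > n_i)
Product: 6 × 0 = 0 ≡ 0 (mod 13)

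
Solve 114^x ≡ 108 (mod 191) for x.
116

Baby-step giant-step with step n = ⌈√191⌉ = 14.
Baby steps 114^j mod 191 (j:value) for j=0..13: 0:1, 1:114, 2:8, 3:148, 4:64, 5:38, 6:130, 7:113, 8:85, 9:140, 10:107, 11:165, 12:92, 13:174.
Giant-step multiplier: 114^(-14) ≡ 114^(190-14) = 114^176 ≡ 75 (mod 191).
Giant steps γ_i = 108·75^i mod 191: γ_0=108, γ_1=78, γ_2=120, γ_3=23, γ_4=6, γ_5=68, γ_6=134, γ_7=118, γ_8=64 (in table at j=4).
x = i·n + j = 8·14 + 4 = 116.
Check: 114^116 ≡ 108 (mod 191).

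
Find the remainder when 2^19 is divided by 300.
188

Repeated squaring. Binary of 19 = 10011.
2^1 ≡ 2 (mod 300); 2^2 ≡ 4 (mod 300); 2^4 ≡ 16 (mod 300); 2^8 ≡ 256 (mod 300); 2^16 ≡ 136 (mod 300)
2^19 = 2^1 × 2^2 × 2^16 ≡ 188 (mod 300)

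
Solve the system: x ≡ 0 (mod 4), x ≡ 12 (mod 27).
12

Using Chinese Remainder Theorem:
M = 4 × 27 = 108
M1 = 27, M2 = 4
y1 = 27^(-1) mod 4 = 3
y2 = 4^(-1) mod 27 = 7
x = (0×27×3 + 12×4×7) mod 108 = 12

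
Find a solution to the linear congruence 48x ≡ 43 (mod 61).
x ≡ 53 (mod 61)

gcd(48, 61) = 1, which divides 43, so solutions exist.
Find 48^(-1) mod 61 by the extended Euclidean algorithm:
61 = 1 × 48 + 13  ⟹  13 = (1)·61 + (-1)·48
48 = 3 × 13 + 9  ⟹  9 = (-3)·61 + (4)·48
13 = 1 × 9 + 4  ⟹  4 = (4)·61 + (-5)·48
9 = 2 × 4 + 1  ⟹  1 = (-11)·61 + (14)·48
So (14)·48 ≡ 1 (mod 61), i.e. 48^(-1) ≡ 14 (mod 61).
x ≡ 14 × 43 = 602 ≡ 53 (mod 61).
Check: 48 × 53 = 2544 ≡ 43 (mod 61).
Unique solution: x ≡ 53 (mod 61)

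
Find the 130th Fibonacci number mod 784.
183

Matrix identity: Q^n = [[F_(n+1), F_n], [F_n, F_(n-1)]] with Q = [[1,1],[1,0]].
n = 130 = 10000010₂. Square-and-multiply, entries mod 784:
Q^1 = [[1,1],[1,0]]
Q^2 = (Q^1)² = [[2,1],[1,1]]
Q^4 = (Q^2)² = [[5,3],[3,2]]
Q^8 = (Q^4)² = [[34,21],[21,13]]
Q^16 = (Q^8)² = [[29,203],[203,610]]
Q^32 = (Q^16)² = [[498,357],[357,141]]
Q^65 = (Q^32)²·Q = [[680,701],[701,763]]
Q^130 = (Q^65)² = [[457,183],[183,274]]
F_130 mod 784 = Q^130[0][1] = 183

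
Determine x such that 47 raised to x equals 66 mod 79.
29

Baby-step giant-step with step n = ⌈√79⌉ = 9.
Baby steps 47^j mod 79 (j:value) for j=0..8: 0:1, 1:47, 2:76, 3:17, 4:9, 5:28, 6:52, 7:74, 8:2.
Giant-step multiplier: 47^(-9) ≡ 47^(78-9) = 47^69 ≡ 58 (mod 79).
Giant steps γ_i = 66·58^i mod 79: γ_0=66, γ_1=36, γ_2=34, γ_3=76 (in table at j=2).
x = i·n + j = 3·9 + 2 = 29.
Check: 47^29 ≡ 66 (mod 79).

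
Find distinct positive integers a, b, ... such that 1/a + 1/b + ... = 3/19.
1/7 + 1/67 + 1/8911

Greedy algorithm:
3/19: ceiling(19/3) = 7, use 1/7
2/133: ceiling(133/2) = 67, use 1/67
1/8911: ceiling(8911/1) = 8911, use 1/8911
Result: 3/19 = 1/7 + 1/67 + 1/8911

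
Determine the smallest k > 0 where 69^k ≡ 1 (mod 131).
26

131 is prime, so ord(69) divides φ(131) = 130.
Divisors of 130: 1, 2, 5, 10, 13, 26, 65, 130.
Repeated squaring: 69^1 ≡ 69, 69^2 ≡ 45, 69^4 ≡ 60, 69^8 ≡ 63, 69^16 ≡ 39, 69^32 ≡ 80, 69^64 ≡ 112, 69^128 ≡ 99 (mod 131).
Test 69^d mod 131 for each divisor d in increasing order:
69^1 ≡ 69
69^2 ≡ 45
69^5 = 69^4·69^1 ≡ 79
69^10 = 69^8·69^2 ≡ 84
69^13 = 69^8·69^4·69^1 ≡ 130
69^26 = 69^16·69^8·69^2 ≡ 1  ← first divisor giving 1
The order is 26.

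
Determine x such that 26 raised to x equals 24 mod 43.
32

Baby-step giant-step with step n = ⌈√43⌉ = 7.
Baby steps 26^j mod 43 (j:value) for j=0..6: 0:1, 1:26, 2:31, 3:32, 4:15, 5:3, 6:35.
Giant-step multiplier: 26^(-7) ≡ 26^(42-7) = 26^35 ≡ 37 (mod 43).
Giant steps γ_i = 24·37^i mod 43: γ_0=24, γ_1=28, γ_2=4, γ_3=19, γ_4=15 (in table at j=4).
x = i·n + j = 4·7 + 4 = 32.
Check: 26^32 ≡ 24 (mod 43).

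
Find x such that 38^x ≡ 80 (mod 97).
83

Baby-step giant-step with step n = ⌈√97⌉ = 10.
Baby steps 38^j mod 97 (j:value) for j=0..9: 0:1, 1:38, 2:86, 3:67, 4:24, 5:39, 6:27, 7:56, 8:91, 9:63.
Giant-step multiplier: 38^(-10) ≡ 38^(96-10) = 38^86 ≡ 25 (mod 97).
Giant steps γ_i = 80·25^i mod 97: γ_0=80, γ_1=60, γ_2=45, γ_3=58, γ_4=92, γ_5=69, γ_6=76, γ_7=57, γ_8=67 (in table at j=3).
x = i·n + j = 8·10 + 3 = 83.
Check: 38^83 ≡ 80 (mod 97).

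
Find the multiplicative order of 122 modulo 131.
130

131 is prime, so ord(122) divides φ(131) = 130.
Divisors of 130: 1, 2, 5, 10, 13, 26, 65, 130.
Repeated squaring: 122^1 ≡ 122, 122^2 ≡ 81, 122^4 ≡ 11, 122^8 ≡ 121, 122^16 ≡ 100, 122^32 ≡ 44, 122^64 ≡ 102, 122^128 ≡ 55 (mod 131).
Test 122^d mod 131 for each divisor d in increasing order:
122^1 ≡ 122
122^2 ≡ 81
122^5 = 122^4·122^1 ≡ 32
122^10 = 122^8·122^2 ≡ 107
122^13 = 122^8·122^4·122^1 ≡ 73
122^26 = 122^16·122^8·122^2 ≡ 89
122^65 = 122^64·122^1 ≡ 130
122^130 = 122^128·122^2 ≡ 1  ← first divisor giving 1
The order is 130.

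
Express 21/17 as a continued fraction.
[1; 4, 4]

Euclidean algorithm steps:
21 = 1 × 17 + 4
17 = 4 × 4 + 1
4 = 4 × 1 + 0
Continued fraction: [1; 4, 4]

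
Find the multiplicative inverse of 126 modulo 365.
281

gcd(126, 365) = 1, so the inverse exists.
Extended Euclidean algorithm on (365, 126):
365 = 2 × 126 + 113  ⟹  113 = (1)·365 + (-2)·126
126 = 1 × 113 + 13  ⟹  13 = (-1)·365 + (3)·126
113 = 8 × 13 + 9  ⟹  9 = (9)·365 + (-26)·126
13 = 1 × 9 + 4  ⟹  4 = (-10)·365 + (29)·126
9 = 2 × 4 + 1  ⟹  1 = (29)·365 + (-84)·126
So (-84)·126 ≡ 1 (mod 365), i.e. 126^(-1) ≡ -84 ≡ 281 (mod 365).
Check: 126 × 281 = 35406 ≡ 1 (mod 365)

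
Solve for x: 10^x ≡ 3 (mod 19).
5

Baby-step giant-step with step n = ⌈√19⌉ = 5.
Baby steps 10^j mod 19 (j:value) for j=0..4: 0:1, 1:10, 2:5, 3:12, 4:6.
Giant-step multiplier: 10^(-5) ≡ 10^(18-5) = 10^13 ≡ 13 (mod 19).
Giant steps γ_i = 3·13^i mod 19: γ_0=3, γ_1=1 (in table at j=0).
x = i·n + j = 1·5 + 0 = 5.
Check: 10^5 ≡ 3 (mod 19).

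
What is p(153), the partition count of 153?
54770336324

p(n) counts ways to write n as a sum of positive integers (order ignored).
Euler's pentagonal recurrence: p(k) = p(k-1) + p(k-2) - p(k-5) - p(k-7) + p(k-12) + p(k-15) - ... (offsets j(3j∓1)/2, signs ++--, p(0)=1, p(<0)=0).
DP table for k = 0..152: p(0)=1, p(1)=1, p(2)=2, p(3)=3, p(4)=5, p(5)=7, p(6)=11, p(7)=15, p(8)=22, p(9)=30, p(10)=42, p(11)=56, p(12)=77, p(13)=101, p(14)=135, p(15)=176, p(16)=231, p(17)=297, p(18)=385, p(19)=490, p(20)=627, p(21)=792, p(22)=1002, p(23)=1255, p(24)=1575, p(25)=1958, p(26)=2436, p(27)=3010, p(28)=3718, p(29)=4565, p(30)=5604, p(31)=6842, p(32)=8349, p(33)=10143, p(34)=12310, p(35)=14883, p(36)=17977, p(37)=21637, p(38)=26015, p(39)=31185, p(40)=37338, p(41)=44583, p(42)=53174, p(43)=63261, p(44)=75175, p(45)=89134, p(46)=105558, p(47)=124754, p(48)=147273, p(49)=173525, p(50)=204226, p(51)=239943, p(52)=281589, p(53)=329931, p(54)=386155, p(55)=451276, p(56)=526823, p(57)=614154, p(58)=715220, p(59)=831820, p(60)=966467, p(61)=1121505, p(62)=1300156, p(63)=1505499, p(64)=1741630, p(65)=2012558, p(66)=2323520, p(67)=2679689, p(68)=3087735, p(69)=3554345, p(70)=4087968, p(71)=4697205, p(72)=5392783, p(73)=6185689, p(74)=7089500, p(75)=8118264, p(76)=9289091, p(77)=10619863, p(78)=12132164, p(79)=13848650, p(80)=15796476, p(81)=18004327, p(82)=20506255, p(83)=23338469, p(84)=26543660, p(85)=30167357, p(86)=34262962, p(87)=38887673, p(88)=44108109, p(89)=49995925, p(90)=56634173, p(91)=64112359, p(92)=72533807, p(93)=82010177, p(94)=92669720, p(95)=104651419, p(96)=118114304, p(97)=133230930, p(98)=150198136, p(99)=169229875, p(100)=190569292, p(101)=214481126, p(102)=241265379, p(103)=271248950, p(104)=304801365, p(105)=342325709, p(106)=384276336, p(107)=431149389, p(108)=483502844, p(109)=541946240, p(110)=607163746, p(111)=679903203, p(112)=761002156, p(113)=851376628, p(114)=952050665, p(115)=1064144451, p(116)=1188908248, p(117)=1327710076, p(118)=1482074143, p(119)=1653668665, p(120)=1844349560, p(121)=2056148051, p(122)=2291320912, p(123)=2552338241, p(124)=2841940500, p(125)=3163127352, p(126)=3519222692, p(127)=3913864295, p(128)=4351078600, p(129)=4835271870, p(130)=5371315400, p(131)=5964539504, p(132)=6620830889, p(133)=7346629512, p(134)=8149040695, p(135)=9035836076, p(136)=10015581680, p(137)=11097645016, p(138)=12292341831, p(139)=13610949895, p(140)=15065878135, p(141)=16670689208, p(142)=18440293320, p(143)=20390982757, p(144)=22540654445, p(145)=24908858009, p(146)=27517052599, p(147)=30388671978, p(148)=33549419497, p(149)=37027355200, p(150)=40853235313, p(151)=45060624582, p(152)=49686288421.
Final step: p(153) = p(152) + p(151) - p(148) - p(146) + p(141) + p(138) - p(131) - p(127) + p(118) + p(113) - p(102) - p(96) + p(83) + p(76) - p(61) - p(53) + p(36) + p(27) - p(8)
= 49686288421 + 45060624582 - 33549419497 - 27517052599 + 16670689208 + 12292341831 - 5964539504 - 3913864295 + 1482074143 + 851376628 - 241265379 - 118114304 + 23338469 + 9289091 - 1121505 - 329931 + 17977 + 3010 - 22
= 54770336324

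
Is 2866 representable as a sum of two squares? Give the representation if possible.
29² + 45² (a=29, b=45)

Factorization: 2866 = 2 × 1433
By Fermat: n is sum of two squares iff every prime p ≡ 3 (mod 4) appears to even power.
All primes ≡ 3 (mod 4) appear to even power.
Search a = 0, 1, 2, … for 2866 - a² a perfect square: first hit at a = 29: 2866 - 841 = 2025 = 45².
2866 = 29² + 45² = 841 + 2025 ✓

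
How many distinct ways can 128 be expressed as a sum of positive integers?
4351078600

p(n) counts ways to write n as a sum of positive integers (order ignored).
Euler's pentagonal recurrence: p(k) = p(k-1) + p(k-2) - p(k-5) - p(k-7) + p(k-12) + p(k-15) - ... (offsets j(3j∓1)/2, signs ++--, p(0)=1, p(<0)=0).
DP table for k = 0..127: p(0)=1, p(1)=1, p(2)=2, p(3)=3, p(4)=5, p(5)=7, p(6)=11, p(7)=15, p(8)=22, p(9)=30, p(10)=42, p(11)=56, p(12)=77, p(13)=101, p(14)=135, p(15)=176, p(16)=231, p(17)=297, p(18)=385, p(19)=490, p(20)=627, p(21)=792, p(22)=1002, p(23)=1255, p(24)=1575, p(25)=1958, p(26)=2436, p(27)=3010, p(28)=3718, p(29)=4565, p(30)=5604, p(31)=6842, p(32)=8349, p(33)=10143, p(34)=12310, p(35)=14883, p(36)=17977, p(37)=21637, p(38)=26015, p(39)=31185, p(40)=37338, p(41)=44583, p(42)=53174, p(43)=63261, p(44)=75175, p(45)=89134, p(46)=105558, p(47)=124754, p(48)=147273, p(49)=173525, p(50)=204226, p(51)=239943, p(52)=281589, p(53)=329931, p(54)=386155, p(55)=451276, p(56)=526823, p(57)=614154, p(58)=715220, p(59)=831820, p(60)=966467, p(61)=1121505, p(62)=1300156, p(63)=1505499, p(64)=1741630, p(65)=2012558, p(66)=2323520, p(67)=2679689, p(68)=3087735, p(69)=3554345, p(70)=4087968, p(71)=4697205, p(72)=5392783, p(73)=6185689, p(74)=7089500, p(75)=8118264, p(76)=9289091, p(77)=10619863, p(78)=12132164, p(79)=13848650, p(80)=15796476, p(81)=18004327, p(82)=20506255, p(83)=23338469, p(84)=26543660, p(85)=30167357, p(86)=34262962, p(87)=38887673, p(88)=44108109, p(89)=49995925, p(90)=56634173, p(91)=64112359, p(92)=72533807, p(93)=82010177, p(94)=92669720, p(95)=104651419, p(96)=118114304, p(97)=133230930, p(98)=150198136, p(99)=169229875, p(100)=190569292, p(101)=214481126, p(102)=241265379, p(103)=271248950, p(104)=304801365, p(105)=342325709, p(106)=384276336, p(107)=431149389, p(108)=483502844, p(109)=541946240, p(110)=607163746, p(111)=679903203, p(112)=761002156, p(113)=851376628, p(114)=952050665, p(115)=1064144451, p(116)=1188908248, p(117)=1327710076, p(118)=1482074143, p(119)=1653668665, p(120)=1844349560, p(121)=2056148051, p(122)=2291320912, p(123)=2552338241, p(124)=2841940500, p(125)=3163127352, p(126)=3519222692, p(127)=3913864295.
Final step: p(128) = p(127) + p(126) - p(123) - p(121) + p(116) + p(113) - p(106) - p(102) + p(93) + p(88) - p(77) - p(71) + p(58) + p(51) - p(36) - p(28) + p(11) + p(2)
= 3913864295 + 3519222692 - 2552338241 - 2056148051 + 1188908248 + 851376628 - 384276336 - 241265379 + 82010177 + 44108109 - 10619863 - 4697205 + 715220 + 239943 - 17977 - 3718 + 56 + 2
= 4351078600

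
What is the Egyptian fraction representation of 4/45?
1/12 + 1/180

Greedy algorithm:
4/45: ceiling(45/4) = 12, use 1/12
1/180: ceiling(180/1) = 180, use 1/180
Result: 4/45 = 1/12 + 1/180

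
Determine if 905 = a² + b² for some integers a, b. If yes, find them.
8² + 29² (a=8, b=29)

Factorization: 905 = 5 × 181
By Fermat: n is sum of two squares iff every prime p ≡ 3 (mod 4) appears to even power.
All primes ≡ 3 (mod 4) appear to even power.
Search a = 0, 1, 2, … for 905 - a² a perfect square: first hit at a = 8: 905 - 64 = 841 = 29².
905 = 8² + 29² = 64 + 841 ✓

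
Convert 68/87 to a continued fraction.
[0; 1, 3, 1, 1, 2, 1, 2]

Euclidean algorithm steps:
68 = 0 × 87 + 68
87 = 1 × 68 + 19
68 = 3 × 19 + 11
19 = 1 × 11 + 8
11 = 1 × 8 + 3
8 = 2 × 3 + 2
3 = 1 × 2 + 1
2 = 2 × 1 + 0
Continued fraction: [0; 1, 3, 1, 1, 2, 1, 2]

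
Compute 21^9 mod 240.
21

Repeated squaring. Binary of 9 = 1001.
21^1 ≡ 21 (mod 240); 21^2 ≡ 201 (mod 240); 21^4 ≡ 81 (mod 240); 21^8 ≡ 81 (mod 240)
21^9 = 21^1 × 21^8 ≡ 21 (mod 240)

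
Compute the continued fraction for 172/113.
[1; 1, 1, 10, 1, 4]

Euclidean algorithm steps:
172 = 1 × 113 + 59
113 = 1 × 59 + 54
59 = 1 × 54 + 5
54 = 10 × 5 + 4
5 = 1 × 4 + 1
4 = 4 × 1 + 0
Continued fraction: [1; 1, 1, 10, 1, 4]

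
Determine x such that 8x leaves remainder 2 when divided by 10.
x ≡ 4 (mod 5)

gcd(8, 10) = 2, which divides 2, so solutions exist.
Divide through by 2: 4x ≡ 1 (mod 5).
Find 4^(-1) mod 5 by the extended Euclidean algorithm:
5 = 1 × 4 + 1  ⟹  1 = (1)·5 + (-1)·4
So (-1)·4 ≡ 1 (mod 5), i.e. 4^(-1) ≡ -1 ≡ 4 (mod 5).
x ≡ 4 × 1 = 4 ≡ 4 (mod 5).
Check: 8 × 4 = 32 ≡ 2 (mod 10).
x ≡ 4 (mod 5), giving 2 solutions mod 10.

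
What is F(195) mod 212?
134

Matrix identity: Q^n = [[F_(n+1), F_n], [F_n, F_(n-1)]] with Q = [[1,1],[1,0]].
n = 195 = 11000011₂. Square-and-multiply, entries mod 212:
Q^1 = [[1,1],[1,0]]
Q^3 = (Q^1)²·Q = [[3,2],[2,1]]
Q^6 = (Q^3)² = [[13,8],[8,5]]
Q^12 = (Q^6)² = [[21,144],[144,89]]
Q^24 = (Q^12)² = [[189,152],[152,37]]
Q^48 = (Q^24)² = [[101,8],[8,93]]
Q^97 = (Q^48)²·Q = [[157,89],[89,68]]
Q^195 = (Q^97)²·Q = [[19,134],[134,97]]
F_195 mod 212 = Q^195[0][1] = 134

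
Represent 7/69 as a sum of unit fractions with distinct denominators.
1/10 + 1/690

Greedy algorithm:
7/69: ceiling(69/7) = 10, use 1/10
1/690: ceiling(690/1) = 690, use 1/690
Result: 7/69 = 1/10 + 1/690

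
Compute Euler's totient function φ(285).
144

285 = 3 × 5 × 19
φ(n) = n × ∏(1 - 1/p) for each prime p dividing n
φ(285) = 285 × (1 - 1/3) × (1 - 1/5) × (1 - 1/19) = 144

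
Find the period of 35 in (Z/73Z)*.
36

73 is prime, so ord(35) divides φ(73) = 72.
Divisors of 72: 1, 2, 3, 4, 6, 8, 9, 12, 18, 24, 36, 72.
Repeated squaring: 35^1 ≡ 35, 35^2 ≡ 57, 35^4 ≡ 37, 35^8 ≡ 55, 35^16 ≡ 32, 35^32 ≡ 2, 35^64 ≡ 4 (mod 73).
Test 35^d mod 73 for each divisor d in increasing order:
35^1 ≡ 35
35^2 ≡ 57
35^3 = 35^2·35^1 ≡ 24
35^4 ≡ 37
35^6 = 35^4·35^2 ≡ 65
35^8 ≡ 55
35^9 = 35^8·35^1 ≡ 27
35^12 = 35^8·35^4 ≡ 64
35^18 = 35^16·35^2 ≡ 72
35^24 = 35^16·35^8 ≡ 8
35^36 = 35^32·35^4 ≡ 1  ← first divisor giving 1
The order is 36.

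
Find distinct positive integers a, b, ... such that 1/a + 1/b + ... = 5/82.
1/17 + 1/465 + 1/648210

Greedy algorithm:
5/82: ceiling(82/5) = 17, use 1/17
3/1394: ceiling(1394/3) = 465, use 1/465
1/648210: ceiling(648210/1) = 648210, use 1/648210
Result: 5/82 = 1/17 + 1/465 + 1/648210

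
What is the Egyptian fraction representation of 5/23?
1/5 + 1/58 + 1/6670

Greedy algorithm:
5/23: ceiling(23/5) = 5, use 1/5
2/115: ceiling(115/2) = 58, use 1/58
1/6670: ceiling(6670/1) = 6670, use 1/6670
Result: 5/23 = 1/5 + 1/58 + 1/6670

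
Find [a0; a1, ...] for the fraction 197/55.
[3; 1, 1, 2, 1, 1, 4]

Euclidean algorithm steps:
197 = 3 × 55 + 32
55 = 1 × 32 + 23
32 = 1 × 23 + 9
23 = 2 × 9 + 5
9 = 1 × 5 + 4
5 = 1 × 4 + 1
4 = 4 × 1 + 0
Continued fraction: [3; 1, 1, 2, 1, 1, 4]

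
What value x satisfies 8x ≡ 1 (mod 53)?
20

gcd(8, 53) = 1, so the inverse exists.
Extended Euclidean algorithm on (53, 8):
53 = 6 × 8 + 5  ⟹  5 = (1)·53 + (-6)·8
8 = 1 × 5 + 3  ⟹  3 = (-1)·53 + (7)·8
5 = 1 × 3 + 2  ⟹  2 = (2)·53 + (-13)·8
3 = 1 × 2 + 1  ⟹  1 = (-3)·53 + (20)·8
So (20)·8 ≡ 1 (mod 53), i.e. 8^(-1) ≡ 20 (mod 53).
Check: 8 × 20 = 160 ≡ 1 (mod 53)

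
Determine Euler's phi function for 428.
212

428 = 2^2 × 107
φ(n) = n × ∏(1 - 1/p) for each prime p dividing n
φ(428) = 428 × (1 - 1/2) × (1 - 1/107) = 212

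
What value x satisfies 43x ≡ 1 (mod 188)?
35

gcd(43, 188) = 1, so the inverse exists.
Extended Euclidean algorithm on (188, 43):
188 = 4 × 43 + 16  ⟹  16 = (1)·188 + (-4)·43
43 = 2 × 16 + 11  ⟹  11 = (-2)·188 + (9)·43
16 = 1 × 11 + 5  ⟹  5 = (3)·188 + (-13)·43
11 = 2 × 5 + 1  ⟹  1 = (-8)·188 + (35)·43
So (35)·43 ≡ 1 (mod 188), i.e. 43^(-1) ≡ 35 (mod 188).
Check: 43 × 35 = 1505 ≡ 1 (mod 188)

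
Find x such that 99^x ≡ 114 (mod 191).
103

Baby-step giant-step with step n = ⌈√191⌉ = 14.
Baby steps 99^j mod 191 (j:value) for j=0..13: 0:1, 1:99, 2:60, 3:19, 4:162, 5:185, 6:170, 7:22, 8:77, 9:174, 10:36, 11:126, 12:59, 13:111.
Giant-step multiplier: 99^(-14) ≡ 99^(190-14) = 99^176 ≡ 103 (mod 191).
Giant steps γ_i = 114·103^i mod 191: γ_0=114, γ_1=91, γ_2=14, γ_3=105, γ_4=119, γ_5=33, γ_6=152, γ_7=185 (in table at j=5).
x = i·n + j = 7·14 + 5 = 103.
Check: 99^103 ≡ 114 (mod 191).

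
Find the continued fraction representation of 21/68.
[0; 3, 4, 5]

Euclidean algorithm steps:
21 = 0 × 68 + 21
68 = 3 × 21 + 5
21 = 4 × 5 + 1
5 = 5 × 1 + 0
Continued fraction: [0; 3, 4, 5]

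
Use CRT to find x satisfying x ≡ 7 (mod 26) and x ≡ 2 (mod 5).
7

Using Chinese Remainder Theorem:
M = 26 × 5 = 130
M1 = 5, M2 = 26
y1 = 5^(-1) mod 26 = 21
y2 = 26^(-1) mod 5 = 1
x = (7×5×21 + 2×26×1) mod 130 = 7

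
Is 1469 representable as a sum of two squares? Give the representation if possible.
5² + 38² (a=5, b=38)

Factorization: 1469 = 13 × 113
By Fermat: n is sum of two squares iff every prime p ≡ 3 (mod 4) appears to even power.
All primes ≡ 3 (mod 4) appear to even power.
Search a = 0, 1, 2, … for 1469 - a² a perfect square: first hit at a = 5: 1469 - 25 = 1444 = 38².
1469 = 5² + 38² = 25 + 1444 ✓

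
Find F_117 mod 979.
343

Matrix identity: Q^n = [[F_(n+1), F_n], [F_n, F_(n-1)]] with Q = [[1,1],[1,0]].
n = 117 = 1110101₂. Square-and-multiply, entries mod 979:
Q^1 = [[1,1],[1,0]]
Q^3 = (Q^1)²·Q = [[3,2],[2,1]]
Q^7 = (Q^3)²·Q = [[21,13],[13,8]]
Q^14 = (Q^7)² = [[610,377],[377,233]]
Q^29 = (Q^14)²·Q = [[869,254],[254,615]]
Q^58 = (Q^29)² = [[254,21],[21,233]]
Q^117 = (Q^58)²·Q = [[780,343],[343,437]]
F_117 mod 979 = Q^117[0][1] = 343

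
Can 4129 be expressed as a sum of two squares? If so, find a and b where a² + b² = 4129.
23² + 60² (a=23, b=60)

Factorization: 4129 = 4129
By Fermat: n is sum of two squares iff every prime p ≡ 3 (mod 4) appears to even power.
All primes ≡ 3 (mod 4) appear to even power.
Search a = 0, 1, 2, … for 4129 - a² a perfect square: first hit at a = 23: 4129 - 529 = 3600 = 60².
4129 = 23² + 60² = 529 + 3600 ✓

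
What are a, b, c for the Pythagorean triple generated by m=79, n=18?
(5917, 2844, 6565)

Euclid's formula: a = m² - n², b = 2mn, c = m² + n²
m = 79, n = 18
a = 79² - 18² = 6241 - 324 = 5917
b = 2 × 79 × 18 = 2844
c = 79² + 18² = 6241 + 324 = 6565
Verification: 5917² + 2844² = 35010889 + 8088336 = 43099225 = 6565² ✓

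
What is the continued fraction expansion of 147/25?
[5; 1, 7, 3]

Euclidean algorithm steps:
147 = 5 × 25 + 22
25 = 1 × 22 + 3
22 = 7 × 3 + 1
3 = 3 × 1 + 0
Continued fraction: [5; 1, 7, 3]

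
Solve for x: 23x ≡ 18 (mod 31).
x ≡ 21 (mod 31)

gcd(23, 31) = 1, which divides 18, so solutions exist.
Find 23^(-1) mod 31 by the extended Euclidean algorithm:
31 = 1 × 23 + 8  ⟹  8 = (1)·31 + (-1)·23
23 = 2 × 8 + 7  ⟹  7 = (-2)·31 + (3)·23
8 = 1 × 7 + 1  ⟹  1 = (3)·31 + (-4)·23
So (-4)·23 ≡ 1 (mod 31), i.e. 23^(-1) ≡ -4 ≡ 27 (mod 31).
x ≡ 27 × 18 = 486 ≡ 21 (mod 31).
Check: 23 × 21 = 483 ≡ 18 (mod 31).
Unique solution: x ≡ 21 (mod 31)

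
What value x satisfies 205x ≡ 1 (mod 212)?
121

gcd(205, 212) = 1, so the inverse exists.
Extended Euclidean algorithm on (212, 205):
212 = 1 × 205 + 7  ⟹  7 = (1)·212 + (-1)·205
205 = 29 × 7 + 2  ⟹  2 = (-29)·212 + (30)·205
7 = 3 × 2 + 1  ⟹  1 = (88)·212 + (-91)·205
So (-91)·205 ≡ 1 (mod 212), i.e. 205^(-1) ≡ -91 ≡ 121 (mod 212).
Check: 205 × 121 = 24805 ≡ 1 (mod 212)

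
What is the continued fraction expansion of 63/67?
[0; 1, 15, 1, 3]

Euclidean algorithm steps:
63 = 0 × 67 + 63
67 = 1 × 63 + 4
63 = 15 × 4 + 3
4 = 1 × 3 + 1
3 = 3 × 1 + 0
Continued fraction: [0; 1, 15, 1, 3]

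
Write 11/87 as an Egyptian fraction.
1/8 + 1/696

Greedy algorithm:
11/87: ceiling(87/11) = 8, use 1/8
1/696: ceiling(696/1) = 696, use 1/696
Result: 11/87 = 1/8 + 1/696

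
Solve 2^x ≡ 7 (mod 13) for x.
11

Baby-step giant-step with step n = ⌈√13⌉ = 4.
Baby steps 2^j mod 13 (j:value) for j=0..3: 0:1, 1:2, 2:4, 3:8.
Giant-step multiplier: 2^(-4) ≡ 2^(12-4) = 2^8 ≡ 9 (mod 13).
Giant steps γ_i = 7·9^i mod 13: γ_0=7, γ_1=11, γ_2=8 (in table at j=3).
x = i·n + j = 2·4 + 3 = 11.
Check: 2^11 ≡ 7 (mod 13).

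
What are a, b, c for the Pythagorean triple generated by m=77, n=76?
(153, 11704, 11705)

Euclid's formula: a = m² - n², b = 2mn, c = m² + n²
m = 77, n = 76
a = 77² - 76² = 5929 - 5776 = 153
b = 2 × 77 × 76 = 11704
c = 77² + 76² = 5929 + 5776 = 11705
Verification: 153² + 11704² = 23409 + 136983616 = 137007025 = 11705² ✓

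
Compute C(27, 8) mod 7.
4

Using Lucas' theorem:
Write n=27 and k=8 in base 7:
n in base 7: [3, 6]
k in base 7: [1, 1]
C(27,8) mod 7 = ∏ C(n_i, k_i) mod 7
Digit binomials (mod 7): C(3,1) = 3; C(6,1) = 6
Product: 3 × 6 = 18 ≡ 4 (mod 7)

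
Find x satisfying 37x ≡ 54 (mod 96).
x ≡ 30 (mod 96)

gcd(37, 96) = 1, which divides 54, so solutions exist.
Find 37^(-1) mod 96 by the extended Euclidean algorithm:
96 = 2 × 37 + 22  ⟹  22 = (1)·96 + (-2)·37
37 = 1 × 22 + 15  ⟹  15 = (-1)·96 + (3)·37
22 = 1 × 15 + 7  ⟹  7 = (2)·96 + (-5)·37
15 = 2 × 7 + 1  ⟹  1 = (-5)·96 + (13)·37
So (13)·37 ≡ 1 (mod 96), i.e. 37^(-1) ≡ 13 (mod 96).
x ≡ 13 × 54 = 702 ≡ 30 (mod 96).
Check: 37 × 30 = 1110 ≡ 54 (mod 96).
Unique solution: x ≡ 30 (mod 96)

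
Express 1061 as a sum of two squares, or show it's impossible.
10² + 31² (a=10, b=31)

Factorization: 1061 = 1061
By Fermat: n is sum of two squares iff every prime p ≡ 3 (mod 4) appears to even power.
All primes ≡ 3 (mod 4) appear to even power.
Search a = 0, 1, 2, … for 1061 - a² a perfect square: first hit at a = 10: 1061 - 100 = 961 = 31².
1061 = 10² + 31² = 100 + 961 ✓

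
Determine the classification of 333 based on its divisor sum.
deficient

Proper divisors of 333: sum = 1 + 3 + 9 + 37 + 111 = 161
Since 161 < 333, 333 is deficient.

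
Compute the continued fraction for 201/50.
[4; 50]

Euclidean algorithm steps:
201 = 4 × 50 + 1
50 = 50 × 1 + 0
Continued fraction: [4; 50]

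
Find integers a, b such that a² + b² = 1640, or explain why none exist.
14² + 38² (a=14, b=38)

Factorization: 1640 = 2^3 × 5 × 41
By Fermat: n is sum of two squares iff every prime p ≡ 3 (mod 4) appears to even power.
All primes ≡ 3 (mod 4) appear to even power.
Search a = 0, 1, 2, … for 1640 - a² a perfect square: first hit at a = 14: 1640 - 196 = 1444 = 38².
1640 = 14² + 38² = 196 + 1444 ✓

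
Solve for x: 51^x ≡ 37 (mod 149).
128

Baby-step giant-step with step n = ⌈√149⌉ = 13.
Baby steps 51^j mod 149 (j:value) for j=0..12: 0:1, 1:51, 2:68, 3:41, 4:5, 5:106, 6:42, 7:56, 8:25, 9:83, 10:61, 11:131, 12:125.
Giant-step multiplier: 51^(-13) ≡ 51^(148-13) = 51^135 ≡ 135 (mod 149).
Giant steps γ_i = 37·135^i mod 149: γ_0=37, γ_1=78, γ_2=100, γ_3=90, γ_4=81, γ_5=58, γ_6=82, γ_7=44, γ_8=129, γ_9=131 (in table at j=11).
x = i·n + j = 9·13 + 11 = 128.
Check: 51^128 ≡ 37 (mod 149).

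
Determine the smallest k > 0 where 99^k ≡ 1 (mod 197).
196

197 is prime, so ord(99) divides φ(197) = 196.
Divisors of 196: 1, 2, 4, 7, 14, 28, 49, 98, 196.
Repeated squaring: 99^1 ≡ 99, 99^2 ≡ 148, 99^4 ≡ 37, 99^8 ≡ 187, 99^16 ≡ 100, 99^32 ≡ 150, 99^64 ≡ 42, 99^128 ≡ 188 (mod 197).
Test 99^d mod 197 for each divisor d in increasing order:
99^1 ≡ 99
99^2 ≡ 148
99^4 ≡ 37
99^7 = 99^4·99^2·99^1 ≡ 177
99^14 = 99^8·99^4·99^2 ≡ 6
99^28 = 99^16·99^8·99^4 ≡ 36
99^49 = 99^32·99^16·99^1 ≡ 14
99^98 = 99^64·99^32·99^2 ≡ 196
99^196 = 99^128·99^64·99^4 ≡ 1  ← first divisor giving 1
The order is 196.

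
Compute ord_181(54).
180

181 is prime, so ord(54) divides φ(181) = 180.
Divisors of 180: 1, 2, 3, 4, 5, 6, 9, 10, 12, 15, 18, 20, 30, 36, 45, 60, 90, 180.
Repeated squaring: 54^1 ≡ 54, 54^2 ≡ 20, 54^4 ≡ 38, 54^8 ≡ 177, 54^16 ≡ 16, 54^32 ≡ 75, 54^64 ≡ 14, 54^128 ≡ 15 (mod 181).
Test 54^d mod 181 for each divisor d in increasing order:
54^1 ≡ 54
54^2 ≡ 20
54^3 = 54^2·54^1 ≡ 175
54^4 ≡ 38
54^5 = 54^4·54^1 ≡ 61
54^6 = 54^4·54^2 ≡ 36
54^9 = 54^8·54^1 ≡ 146
54^10 = 54^8·54^2 ≡ 101
54^12 = 54^8·54^4 ≡ 29
54^15 = 54^8·54^4·54^2·54^1 ≡ 7
54^18 = 54^16·54^2 ≡ 139
54^20 = 54^16·54^4 ≡ 65
54^30 = 54^16·54^8·54^4·54^2 ≡ 49
54^36 = 54^32·54^4 ≡ 135
54^45 = 54^32·54^8·54^4·54^1 ≡ 162
54^60 = 54^32·54^16·54^8·54^4 ≡ 48
54^90 = 54^64·54^16·54^8·54^2 ≡ 180
54^180 = 54^128·54^32·54^16·54^4 ≡ 1  ← first divisor giving 1
The order is 180.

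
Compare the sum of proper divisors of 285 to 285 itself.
deficient

Proper divisors of 285: sum = 1 + 3 + 5 + 15 + 19 + 57 + 95 = 195
Since 195 < 285, 285 is deficient.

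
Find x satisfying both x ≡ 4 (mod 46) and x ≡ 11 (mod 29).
1200

Using Chinese Remainder Theorem:
M = 46 × 29 = 1334
M1 = 29, M2 = 46
y1 = 29^(-1) mod 46 = 27
y2 = 46^(-1) mod 29 = 12
x = (4×29×27 + 11×46×12) mod 1334 = 1200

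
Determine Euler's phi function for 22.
10

22 = 2 × 11
φ(n) = n × ∏(1 - 1/p) for each prime p dividing n
φ(22) = 22 × (1 - 1/2) × (1 - 1/11) = 10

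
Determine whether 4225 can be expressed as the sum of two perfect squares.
0² + 65² (a=0, b=65)

Factorization: 4225 = 5^2 × 13^2
By Fermat: n is sum of two squares iff every prime p ≡ 3 (mod 4) appears to even power.
All primes ≡ 3 (mod 4) appear to even power.
Search a = 0, 1, 2, … for 4225 - a² a perfect square: first hit at a = 0: 4225 - 0 = 4225 = 65².
4225 = 0² + 65² = 0 + 4225 ✓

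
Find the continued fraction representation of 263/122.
[2; 6, 2, 2, 1, 2]

Euclidean algorithm steps:
263 = 2 × 122 + 19
122 = 6 × 19 + 8
19 = 2 × 8 + 3
8 = 2 × 3 + 2
3 = 1 × 2 + 1
2 = 2 × 1 + 0
Continued fraction: [2; 6, 2, 2, 1, 2]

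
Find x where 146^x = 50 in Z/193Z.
180

Baby-step giant-step with step n = ⌈√193⌉ = 14.
Baby steps 146^j mod 193 (j:value) for j=0..13: 0:1, 1:146, 2:86, 3:11, 4:62, 5:174, 6:121, 7:103, 8:177, 9:173, 10:168, 11:17, 12:166, 13:111.
Giant-step multiplier: 146^(-14) ≡ 146^(192-14) = 146^178 ≡ 32 (mod 193).
Giant steps γ_i = 50·32^i mod 193: γ_0=50, γ_1=56, γ_2=55, γ_3=23, γ_4=157, γ_5=6, γ_6=192, γ_7=161, γ_8=134, γ_9=42, γ_10=186, γ_11=162, γ_12=166 (in table at j=12).
x = i·n + j = 12·14 + 12 = 180.
Check: 146^180 ≡ 50 (mod 193).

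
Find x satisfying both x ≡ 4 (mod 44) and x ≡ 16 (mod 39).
796

Using Chinese Remainder Theorem:
M = 44 × 39 = 1716
M1 = 39, M2 = 44
y1 = 39^(-1) mod 44 = 35
y2 = 44^(-1) mod 39 = 8
x = (4×39×35 + 16×44×8) mod 1716 = 796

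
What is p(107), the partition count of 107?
431149389

p(n) counts ways to write n as a sum of positive integers (order ignored).
Euler's pentagonal recurrence: p(k) = p(k-1) + p(k-2) - p(k-5) - p(k-7) + p(k-12) + p(k-15) - ... (offsets j(3j∓1)/2, signs ++--, p(0)=1, p(<0)=0).
DP table for k = 0..106: p(0)=1, p(1)=1, p(2)=2, p(3)=3, p(4)=5, p(5)=7, p(6)=11, p(7)=15, p(8)=22, p(9)=30, p(10)=42, p(11)=56, p(12)=77, p(13)=101, p(14)=135, p(15)=176, p(16)=231, p(17)=297, p(18)=385, p(19)=490, p(20)=627, p(21)=792, p(22)=1002, p(23)=1255, p(24)=1575, p(25)=1958, p(26)=2436, p(27)=3010, p(28)=3718, p(29)=4565, p(30)=5604, p(31)=6842, p(32)=8349, p(33)=10143, p(34)=12310, p(35)=14883, p(36)=17977, p(37)=21637, p(38)=26015, p(39)=31185, p(40)=37338, p(41)=44583, p(42)=53174, p(43)=63261, p(44)=75175, p(45)=89134, p(46)=105558, p(47)=124754, p(48)=147273, p(49)=173525, p(50)=204226, p(51)=239943, p(52)=281589, p(53)=329931, p(54)=386155, p(55)=451276, p(56)=526823, p(57)=614154, p(58)=715220, p(59)=831820, p(60)=966467, p(61)=1121505, p(62)=1300156, p(63)=1505499, p(64)=1741630, p(65)=2012558, p(66)=2323520, p(67)=2679689, p(68)=3087735, p(69)=3554345, p(70)=4087968, p(71)=4697205, p(72)=5392783, p(73)=6185689, p(74)=7089500, p(75)=8118264, p(76)=9289091, p(77)=10619863, p(78)=12132164, p(79)=13848650, p(80)=15796476, p(81)=18004327, p(82)=20506255, p(83)=23338469, p(84)=26543660, p(85)=30167357, p(86)=34262962, p(87)=38887673, p(88)=44108109, p(89)=49995925, p(90)=56634173, p(91)=64112359, p(92)=72533807, p(93)=82010177, p(94)=92669720, p(95)=104651419, p(96)=118114304, p(97)=133230930, p(98)=150198136, p(99)=169229875, p(100)=190569292, p(101)=214481126, p(102)=241265379, p(103)=271248950, p(104)=304801365, p(105)=342325709, p(106)=384276336.
Final step: p(107) = p(106) + p(105) - p(102) - p(100) + p(95) + p(92) - p(85) - p(81) + p(72) + p(67) - p(56) - p(50) + p(37) + p(30) - p(15) - p(7)
= 384276336 + 342325709 - 241265379 - 190569292 + 104651419 + 72533807 - 30167357 - 18004327 + 5392783 + 2679689 - 526823 - 204226 + 21637 + 5604 - 176 - 15
= 431149389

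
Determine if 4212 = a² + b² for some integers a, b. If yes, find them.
36² + 54² (a=36, b=54)

Factorization: 4212 = 2^2 × 3^4 × 13
By Fermat: n is sum of two squares iff every prime p ≡ 3 (mod 4) appears to even power.
All primes ≡ 3 (mod 4) appear to even power.
Search a = 0, 1, 2, … for 4212 - a² a perfect square: first hit at a = 36: 4212 - 1296 = 2916 = 54².
4212 = 36² + 54² = 1296 + 2916 ✓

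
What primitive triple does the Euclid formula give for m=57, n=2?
(3245, 228, 3253)

Euclid's formula: a = m² - n², b = 2mn, c = m² + n²
m = 57, n = 2
a = 57² - 2² = 3249 - 4 = 3245
b = 2 × 57 × 2 = 228
c = 57² + 2² = 3249 + 4 = 3253
Verification: 3245² + 228² = 10530025 + 51984 = 10582009 = 3253² ✓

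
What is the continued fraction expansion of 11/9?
[1; 4, 2]

Euclidean algorithm steps:
11 = 1 × 9 + 2
9 = 4 × 2 + 1
2 = 2 × 1 + 0
Continued fraction: [1; 4, 2]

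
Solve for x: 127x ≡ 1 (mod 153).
100

gcd(127, 153) = 1, so the inverse exists.
Extended Euclidean algorithm on (153, 127):
153 = 1 × 127 + 26  ⟹  26 = (1)·153 + (-1)·127
127 = 4 × 26 + 23  ⟹  23 = (-4)·153 + (5)·127
26 = 1 × 23 + 3  ⟹  3 = (5)·153 + (-6)·127
23 = 7 × 3 + 2  ⟹  2 = (-39)·153 + (47)·127
3 = 1 × 2 + 1  ⟹  1 = (44)·153 + (-53)·127
So (-53)·127 ≡ 1 (mod 153), i.e. 127^(-1) ≡ -53 ≡ 100 (mod 153).
Check: 127 × 100 = 12700 ≡ 1 (mod 153)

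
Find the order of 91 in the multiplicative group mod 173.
172

173 is prime, so ord(91) divides φ(173) = 172.
Divisors of 172: 1, 2, 4, 43, 86, 172.
Repeated squaring: 91^1 ≡ 91, 91^2 ≡ 150, 91^4 ≡ 10, 91^8 ≡ 100, 91^16 ≡ 139, 91^32 ≡ 118, 91^64 ≡ 84, 91^128 ≡ 136 (mod 173).
Test 91^d mod 173 for each divisor d in increasing order:
91^1 ≡ 91
91^2 ≡ 150
91^4 ≡ 10
91^43 = 91^32·91^8·91^2·91^1 ≡ 80
91^86 = 91^64·91^16·91^4·91^2 ≡ 172
91^172 = 91^128·91^32·91^8·91^4 ≡ 1  ← first divisor giving 1
The order is 172.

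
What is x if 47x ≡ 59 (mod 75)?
x ≡ 22 (mod 75)

gcd(47, 75) = 1, which divides 59, so solutions exist.
Find 47^(-1) mod 75 by the extended Euclidean algorithm:
75 = 1 × 47 + 28  ⟹  28 = (1)·75 + (-1)·47
47 = 1 × 28 + 19  ⟹  19 = (-1)·75 + (2)·47
28 = 1 × 19 + 9  ⟹  9 = (2)·75 + (-3)·47
19 = 2 × 9 + 1  ⟹  1 = (-5)·75 + (8)·47
So (8)·47 ≡ 1 (mod 75), i.e. 47^(-1) ≡ 8 (mod 75).
x ≡ 8 × 59 = 472 ≡ 22 (mod 75).
Check: 47 × 22 = 1034 ≡ 59 (mod 75).
Unique solution: x ≡ 22 (mod 75)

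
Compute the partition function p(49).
173525

p(n) counts ways to write n as a sum of positive integers (order ignored).
Euler's pentagonal recurrence: p(k) = p(k-1) + p(k-2) - p(k-5) - p(k-7) + p(k-12) + p(k-15) - ... (offsets j(3j∓1)/2, signs ++--, p(0)=1, p(<0)=0).
DP table for k = 0..48: p(0)=1, p(1)=1, p(2)=2, p(3)=3, p(4)=5, p(5)=7, p(6)=11, p(7)=15, p(8)=22, p(9)=30, p(10)=42, p(11)=56, p(12)=77, p(13)=101, p(14)=135, p(15)=176, p(16)=231, p(17)=297, p(18)=385, p(19)=490, p(20)=627, p(21)=792, p(22)=1002, p(23)=1255, p(24)=1575, p(25)=1958, p(26)=2436, p(27)=3010, p(28)=3718, p(29)=4565, p(30)=5604, p(31)=6842, p(32)=8349, p(33)=10143, p(34)=12310, p(35)=14883, p(36)=17977, p(37)=21637, p(38)=26015, p(39)=31185, p(40)=37338, p(41)=44583, p(42)=53174, p(43)=63261, p(44)=75175, p(45)=89134, p(46)=105558, p(47)=124754, p(48)=147273.
Final step: p(49) = p(48) + p(47) - p(44) - p(42) + p(37) + p(34) - p(27) - p(23) + p(14) + p(9)
= 147273 + 124754 - 75175 - 53174 + 21637 + 12310 - 3010 - 1255 + 135 + 30
= 173525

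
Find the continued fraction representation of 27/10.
[2; 1, 2, 3]

Euclidean algorithm steps:
27 = 2 × 10 + 7
10 = 1 × 7 + 3
7 = 2 × 3 + 1
3 = 3 × 1 + 0
Continued fraction: [2; 1, 2, 3]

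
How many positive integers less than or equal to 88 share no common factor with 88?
40

88 = 2^3 × 11
φ(n) = n × ∏(1 - 1/p) for each prime p dividing n
φ(88) = 88 × (1 - 1/2) × (1 - 1/11) = 40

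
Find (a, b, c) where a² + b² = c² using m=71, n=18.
(4717, 2556, 5365)

Euclid's formula: a = m² - n², b = 2mn, c = m² + n²
m = 71, n = 18
a = 71² - 18² = 5041 - 324 = 4717
b = 2 × 71 × 18 = 2556
c = 71² + 18² = 5041 + 324 = 5365
Verification: 4717² + 2556² = 22250089 + 6533136 = 28783225 = 5365² ✓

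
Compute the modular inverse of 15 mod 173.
150

gcd(15, 173) = 1, so the inverse exists.
Extended Euclidean algorithm on (173, 15):
173 = 11 × 15 + 8  ⟹  8 = (1)·173 + (-11)·15
15 = 1 × 8 + 7  ⟹  7 = (-1)·173 + (12)·15
8 = 1 × 7 + 1  ⟹  1 = (2)·173 + (-23)·15
So (-23)·15 ≡ 1 (mod 173), i.e. 15^(-1) ≡ -23 ≡ 150 (mod 173).
Check: 15 × 150 = 2250 ≡ 1 (mod 173)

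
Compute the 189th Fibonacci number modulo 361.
34

Matrix identity: Q^n = [[F_(n+1), F_n], [F_n, F_(n-1)]] with Q = [[1,1],[1,0]].
n = 189 = 10111101₂. Square-and-multiply, entries mod 361:
Q^1 = [[1,1],[1,0]]
Q^2 = (Q^1)² = [[2,1],[1,1]]
Q^5 = (Q^2)²·Q = [[8,5],[5,3]]
Q^11 = (Q^5)²·Q = [[144,89],[89,55]]
Q^23 = (Q^11)²·Q = [[160,138],[138,22]]
Q^47 = (Q^23)²·Q = [[87,241],[241,207]]
Q^94 = (Q^47)² = [[309,98],[98,211]]
Q^189 = (Q^94)²·Q = [[93,34],[34,59]]
F_189 mod 361 = Q^189[0][1] = 34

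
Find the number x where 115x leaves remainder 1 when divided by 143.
97

gcd(115, 143) = 1, so the inverse exists.
Extended Euclidean algorithm on (143, 115):
143 = 1 × 115 + 28  ⟹  28 = (1)·143 + (-1)·115
115 = 4 × 28 + 3  ⟹  3 = (-4)·143 + (5)·115
28 = 9 × 3 + 1  ⟹  1 = (37)·143 + (-46)·115
So (-46)·115 ≡ 1 (mod 143), i.e. 115^(-1) ≡ -46 ≡ 97 (mod 143).
Check: 115 × 97 = 11155 ≡ 1 (mod 143)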